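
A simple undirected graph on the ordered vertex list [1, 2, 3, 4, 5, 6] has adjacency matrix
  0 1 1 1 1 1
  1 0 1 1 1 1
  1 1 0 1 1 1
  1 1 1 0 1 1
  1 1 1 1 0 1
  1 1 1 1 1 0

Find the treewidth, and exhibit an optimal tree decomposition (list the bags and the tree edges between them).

Treewidth 5.
One optimal decomposition is:
Bags: B1 = {1, 2, 3, 4, 5, 6}
Tree: (single bag)

A single bag containing all 6 vertices is trivially a valid decomposition of width 5. On the other hand G contains the 6-clique {1, 2, 3, 4, 5, 6}. A clique must lie in a single bag of any decomposition, so no decomposition can have width below 5. Therefore the treewidth is 5.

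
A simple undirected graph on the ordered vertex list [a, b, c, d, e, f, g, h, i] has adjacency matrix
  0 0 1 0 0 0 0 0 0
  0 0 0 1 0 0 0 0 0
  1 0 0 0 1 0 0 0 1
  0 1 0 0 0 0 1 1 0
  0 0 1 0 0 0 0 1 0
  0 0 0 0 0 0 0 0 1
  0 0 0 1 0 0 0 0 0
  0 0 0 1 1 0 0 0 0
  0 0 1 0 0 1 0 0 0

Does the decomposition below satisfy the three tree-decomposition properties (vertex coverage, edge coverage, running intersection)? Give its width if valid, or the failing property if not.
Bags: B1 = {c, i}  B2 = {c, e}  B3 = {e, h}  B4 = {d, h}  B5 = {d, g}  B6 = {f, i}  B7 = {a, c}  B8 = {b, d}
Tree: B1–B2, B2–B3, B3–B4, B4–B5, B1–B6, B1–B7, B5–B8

Every vertex of G appears in some bag (union = {a, b, c, d, e, f, g, h, i}); every edge is covered by a bag; and for each vertex v the set of bags containing v is connected in the bag tree. The decomposition is therefore valid. The largest bag has 2 vertices, so the width is 1.

Yes; width 1.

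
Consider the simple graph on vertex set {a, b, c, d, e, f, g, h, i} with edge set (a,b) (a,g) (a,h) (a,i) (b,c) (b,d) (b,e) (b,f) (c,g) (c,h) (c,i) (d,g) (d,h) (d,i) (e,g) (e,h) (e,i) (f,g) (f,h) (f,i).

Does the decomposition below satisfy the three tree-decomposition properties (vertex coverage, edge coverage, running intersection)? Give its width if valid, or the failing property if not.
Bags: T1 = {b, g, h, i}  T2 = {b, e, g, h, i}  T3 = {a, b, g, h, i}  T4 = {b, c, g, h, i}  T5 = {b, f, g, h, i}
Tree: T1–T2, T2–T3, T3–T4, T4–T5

A tree decomposition must satisfy three properties: every vertex lies in some bag; for every edge, both endpoints lie together in some bag; and for every vertex, the bags containing it form a connected subtree. Here vertex d appears in no bag, so the decomposition is invalid.

No — vertex d appears in no bag.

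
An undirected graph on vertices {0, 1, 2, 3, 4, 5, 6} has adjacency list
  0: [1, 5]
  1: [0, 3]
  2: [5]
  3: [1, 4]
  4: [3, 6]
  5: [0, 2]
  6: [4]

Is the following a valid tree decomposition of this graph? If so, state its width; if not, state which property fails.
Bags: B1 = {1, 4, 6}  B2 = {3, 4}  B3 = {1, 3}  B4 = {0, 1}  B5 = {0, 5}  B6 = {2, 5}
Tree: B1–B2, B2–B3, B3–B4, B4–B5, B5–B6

No — bags containing vertex 1 are not connected in the tree.

A tree decomposition must satisfy three properties: every vertex lies in some bag; for every edge, both endpoints lie together in some bag; and for every vertex, the bags containing it form a connected subtree. Here bags containing vertex 1 are not connected in the tree, so the decomposition is invalid.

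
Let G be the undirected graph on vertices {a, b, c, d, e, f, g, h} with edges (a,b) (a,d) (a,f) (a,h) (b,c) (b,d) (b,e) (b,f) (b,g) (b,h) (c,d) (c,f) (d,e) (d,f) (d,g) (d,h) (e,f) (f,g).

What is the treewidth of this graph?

A width-3 tree decomposition is:
Bags: B1 = {a, b, d, h}  B2 = {a, b, d, f}  B3 = {b, d, f, g}  B4 = {b, d, e, f}  B5 = {b, c, d, f}
Tree: B1–B2, B2–B3, B3–B4, B3–B5
Every bag has size at most 4, so the width is 4 − 1 = 3 and tw(G) ≤ 3. For the lower bound, the 4 vertices {a, b, d, h} are pairwise adjacent, and any tree decomposition puts a clique entirely inside one bag — forcing width ≥ 3. Therefore the treewidth is 3.

3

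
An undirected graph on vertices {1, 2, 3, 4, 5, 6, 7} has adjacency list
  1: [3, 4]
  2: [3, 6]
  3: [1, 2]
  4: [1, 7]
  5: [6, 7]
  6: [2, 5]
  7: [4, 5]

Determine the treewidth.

2

A width-2 tree decomposition is:
Bags: B1 = {2, 5, 6}  B2 = {2, 3, 5}  B3 = {1, 3, 5}  B4 = {1, 4, 5}  B5 = {4, 5, 7}
Tree: B1–B2, B2–B3, B3–B4, B4–B5
The largest bag has 3 vertices, giving width 2; this decomposition certifies tw(G) ≤ 2. Since 5–6–2–3–1–4–7–5 is a cycle in G, G is not acyclic. Forests are exactly the graphs of treewidth ≤ 1, so tw(G) ≥ 2. Therefore the treewidth is 2.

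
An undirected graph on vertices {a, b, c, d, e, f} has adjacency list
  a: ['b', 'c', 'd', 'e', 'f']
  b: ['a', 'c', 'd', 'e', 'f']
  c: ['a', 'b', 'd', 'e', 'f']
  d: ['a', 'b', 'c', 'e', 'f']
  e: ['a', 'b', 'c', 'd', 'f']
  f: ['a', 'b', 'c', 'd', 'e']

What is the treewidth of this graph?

5

A width-5 tree decomposition is:
Bags: B1 = {a, b, c, d, e, f}
Tree: (single bag)
A single bag containing all 6 vertices is trivially a valid decomposition of width 5. On the other hand G contains the 6-clique {a, b, c, d, e, f}. A clique must lie in a single bag of any decomposition, so no decomposition can have width below 5. The upper and lower bounds meet at 5, so that is the treewidth.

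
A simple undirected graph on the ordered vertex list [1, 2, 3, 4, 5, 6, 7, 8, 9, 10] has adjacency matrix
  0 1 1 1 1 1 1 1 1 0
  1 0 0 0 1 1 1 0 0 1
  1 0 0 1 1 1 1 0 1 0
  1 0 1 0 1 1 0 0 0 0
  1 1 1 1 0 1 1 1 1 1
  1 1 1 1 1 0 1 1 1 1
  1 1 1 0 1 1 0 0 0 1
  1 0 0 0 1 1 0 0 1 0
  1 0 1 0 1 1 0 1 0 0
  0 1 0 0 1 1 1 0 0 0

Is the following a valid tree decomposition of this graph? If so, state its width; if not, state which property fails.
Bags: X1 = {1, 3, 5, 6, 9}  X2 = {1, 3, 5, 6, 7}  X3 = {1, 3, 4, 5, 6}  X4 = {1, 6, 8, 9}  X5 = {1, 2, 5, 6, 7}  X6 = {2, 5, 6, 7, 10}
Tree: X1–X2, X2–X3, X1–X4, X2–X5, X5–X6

A tree decomposition must satisfy three properties: every vertex lies in some bag; for every edge, both endpoints lie together in some bag; and for every vertex, the bags containing it form a connected subtree. Here edge (5,8) lies in no bag, so the decomposition is invalid.

No — edge (5,8) lies in no bag.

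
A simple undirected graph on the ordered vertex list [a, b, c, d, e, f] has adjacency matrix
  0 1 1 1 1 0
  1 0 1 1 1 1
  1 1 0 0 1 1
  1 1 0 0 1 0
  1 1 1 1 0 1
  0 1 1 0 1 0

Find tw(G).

A width-3 tree decomposition is:
Bags: B1 = {a, b, d, e}  B2 = {a, b, c, e}  B3 = {b, c, e, f}
Tree: B1–B2, B2–B3
Every bag has size at most 4, so the width is 4 − 1 = 3 and tw(G) ≤ 3. For the lower bound, the 4 vertices {a, b, d, e} are pairwise adjacent, and any tree decomposition puts a clique entirely inside one bag — forcing width ≥ 3. Hence tw(G) = 3 exactly.

3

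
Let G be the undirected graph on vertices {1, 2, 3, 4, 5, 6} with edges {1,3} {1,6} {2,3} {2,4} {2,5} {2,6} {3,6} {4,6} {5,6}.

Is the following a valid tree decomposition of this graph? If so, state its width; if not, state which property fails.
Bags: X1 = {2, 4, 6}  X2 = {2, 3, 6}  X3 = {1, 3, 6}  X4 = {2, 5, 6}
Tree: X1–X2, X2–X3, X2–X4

Vertex coverage: the bags together contain {1, 2, 3, 4, 5, 6}, the full vertex set. Edge coverage: each edge of G has both endpoints in at least one bag. Running intersection: for every vertex, the bags containing it form a connected subtree. All three properties hold, so this is a valid tree decomposition of width max|bag| − 1 = 2, and hence tw(G) ≤ 2.

Yes; width 2.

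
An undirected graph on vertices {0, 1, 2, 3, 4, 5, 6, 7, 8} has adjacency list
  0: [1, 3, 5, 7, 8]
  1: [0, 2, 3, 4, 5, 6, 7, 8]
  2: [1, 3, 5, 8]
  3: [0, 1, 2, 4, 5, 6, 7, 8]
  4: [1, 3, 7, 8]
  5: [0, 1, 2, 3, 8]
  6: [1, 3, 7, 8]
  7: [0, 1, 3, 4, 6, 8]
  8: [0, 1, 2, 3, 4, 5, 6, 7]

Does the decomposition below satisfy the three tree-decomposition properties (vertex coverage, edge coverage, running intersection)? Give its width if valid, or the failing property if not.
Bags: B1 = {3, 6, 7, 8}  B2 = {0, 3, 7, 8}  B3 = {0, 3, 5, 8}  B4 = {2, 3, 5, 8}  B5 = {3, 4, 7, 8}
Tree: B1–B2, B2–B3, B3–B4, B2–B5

A tree decomposition must satisfy three properties: every vertex lies in some bag; for every edge, both endpoints lie together in some bag; and for every vertex, the bags containing it form a connected subtree. Here vertex 1 appears in no bag, so the decomposition is invalid.

No — vertex 1 appears in no bag.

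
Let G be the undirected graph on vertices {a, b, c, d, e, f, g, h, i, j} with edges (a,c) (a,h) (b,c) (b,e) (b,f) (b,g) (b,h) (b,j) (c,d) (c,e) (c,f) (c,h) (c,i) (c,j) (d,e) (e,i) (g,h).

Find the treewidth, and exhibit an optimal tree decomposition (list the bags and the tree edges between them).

Treewidth 2.
One such decomposition:
Bags: B1 = {b, c, j}  B2 = {b, c, e}  B3 = {b, c, f}  B4 = {c, d, e}  B5 = {b, c, h}  B6 = {a, c, h}  B7 = {b, g, h}  B8 = {c, e, i}
Tree: B1–B2, B2–B3, B2–B4, B1–B5, B5–B6, B5–B7, B4–B8

Each bag holds 3 vertices, so the decomposition has width 2, which upper-bounds the treewidth. Conversely, {b, g, h} is a clique of size 3, and the vertices of any clique must share a bag in every tree decomposition; so some bag has ≥ 3 vertices and tw(G) ≥ 2. The upper and lower bounds meet at 2, so that is the treewidth.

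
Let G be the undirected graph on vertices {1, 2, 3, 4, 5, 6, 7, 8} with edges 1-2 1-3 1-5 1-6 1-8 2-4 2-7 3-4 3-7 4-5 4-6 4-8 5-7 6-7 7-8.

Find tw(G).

A width-3 tree decomposition is:
Bags: B1 = {1, 4, 7, 8}  B2 = {1, 4, 5, 7}  B3 = {1, 3, 4, 7}  B4 = {1, 4, 6, 7}  B5 = {1, 2, 4, 7}
Tree: B1–B2, B2–B3, B3–B4, B4–B5
Every bag has size at most 4, so the width is 4 − 1 = 3 and tw(G) ≤ 3. For the lower bound: the 4 vertex sets {1,8}, {5,7}, {4}, {3} are disjoint, each induces a connected subgraph, and every pair is joined by at least one edge of G. Contracting each set to a single vertex therefore yields K_{4} as a minor, and since treewidth is minor-monotone, tw(G) ≥ tw(K_{4}) = 3. Hence tw(G) = 3 exactly.

3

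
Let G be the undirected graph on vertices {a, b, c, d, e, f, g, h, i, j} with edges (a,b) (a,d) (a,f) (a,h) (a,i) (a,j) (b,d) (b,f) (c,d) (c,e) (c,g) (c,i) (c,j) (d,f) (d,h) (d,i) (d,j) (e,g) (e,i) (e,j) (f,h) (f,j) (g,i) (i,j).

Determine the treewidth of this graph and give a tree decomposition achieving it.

Each bag holds 4 vertices, so the decomposition has width 3, which upper-bounds the treewidth. Conversely, {c, d, i, j} is a clique of size 4, and the vertices of any clique must share a bag in every tree decomposition; so some bag has ≥ 4 vertices and tw(G) ≥ 3. Therefore the treewidth is 3.

Treewidth 3.
Bags: B1 = {a, d, f, j}  B2 = {a, b, d, f}  B3 = {a, d, i, j}  B4 = {c, d, i, j}  B5 = {a, d, f, h}  B6 = {c, e, i, j}  B7 = {c, e, g, i}
Tree: B1–B2, B1–B3, B3–B4, B1–B5, B4–B6, B6–B7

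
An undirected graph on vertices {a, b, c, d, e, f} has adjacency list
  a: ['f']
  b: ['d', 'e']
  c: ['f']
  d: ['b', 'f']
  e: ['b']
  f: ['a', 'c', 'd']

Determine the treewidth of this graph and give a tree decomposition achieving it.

Treewidth 1.
One such decomposition:
Bags: B1 = {b, d}  B2 = {d, f}  B3 = {a, f}  B4 = {b, e}  B5 = {c, f}
Tree: B1–B2, B2–B3, B1–B4, B3–B5

The largest bag has 2 vertices, giving width 1; this decomposition certifies tw(G) ≤ 1. Since G has at least one edge (e.g. b–d), it is not an edgeless graph, so tw(G) ≥ 1. Therefore the treewidth is 1.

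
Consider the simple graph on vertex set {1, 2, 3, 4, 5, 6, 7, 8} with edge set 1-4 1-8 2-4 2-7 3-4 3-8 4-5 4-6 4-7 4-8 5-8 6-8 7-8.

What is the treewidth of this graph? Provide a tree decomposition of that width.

Every bag has size at most 3, so the width is 3 − 1 = 2 and tw(G) ≤ 2. On the other hand G contains the 3-clique {1, 4, 8}. A clique must lie in a single bag of any decomposition, so no decomposition can have width below 2. Therefore the treewidth is 2.

Treewidth 2.
Bags: B1 = {3, 4, 8}  B2 = {4, 6, 8}  B3 = {4, 7, 8}  B4 = {4, 5, 8}  B5 = {2, 4, 7}  B6 = {1, 4, 8}
Tree: B1–B2, B2–B3, B3–B4, B3–B5, B4–B6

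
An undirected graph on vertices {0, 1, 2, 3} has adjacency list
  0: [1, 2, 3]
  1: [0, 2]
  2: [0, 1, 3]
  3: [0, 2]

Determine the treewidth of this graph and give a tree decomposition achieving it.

Each bag holds 3 vertices, so the decomposition has width 2, which upper-bounds the treewidth. For the lower bound, the 3 vertices {0, 1, 2} are pairwise adjacent, and any tree decomposition puts a clique entirely inside one bag — forcing width ≥ 2. Therefore the treewidth is 2.

Treewidth 2.
One optimal decomposition is:
Bags: B1 = {0, 2, 3}  B2 = {0, 1, 2}
Tree: B1–B2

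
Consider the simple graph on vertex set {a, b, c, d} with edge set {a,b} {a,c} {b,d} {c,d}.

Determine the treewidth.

A width-2 tree decomposition is:
Bags: B1 = {b, c, d}  B2 = {a, b, c}
Tree: B1–B2
Every bag has size at most 3, so the width is 3 − 1 = 2 and tw(G) ≤ 2. The edges c–d–b–a–c form a cycle, so G is not a tree and its treewidth is at least 2. The upper and lower bounds meet at 2, so that is the treewidth.

2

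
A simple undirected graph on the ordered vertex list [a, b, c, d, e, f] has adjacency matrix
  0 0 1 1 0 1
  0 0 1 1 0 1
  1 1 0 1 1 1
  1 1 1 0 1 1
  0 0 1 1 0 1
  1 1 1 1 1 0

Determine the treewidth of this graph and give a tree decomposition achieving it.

Every bag has size at most 4, so the width is 4 − 1 = 3 and tw(G) ≤ 3. Conversely, {c, d, e, f} is a clique of size 4, and the vertices of any clique must share a bag in every tree decomposition; so some bag has ≥ 4 vertices and tw(G) ≥ 3. Therefore the treewidth is 3.

Treewidth 3.
One optimal decomposition is:
Bags: B1 = {b, c, d, f}  B2 = {c, d, e, f}  B3 = {a, c, d, f}
Tree: B1–B2, B1–B3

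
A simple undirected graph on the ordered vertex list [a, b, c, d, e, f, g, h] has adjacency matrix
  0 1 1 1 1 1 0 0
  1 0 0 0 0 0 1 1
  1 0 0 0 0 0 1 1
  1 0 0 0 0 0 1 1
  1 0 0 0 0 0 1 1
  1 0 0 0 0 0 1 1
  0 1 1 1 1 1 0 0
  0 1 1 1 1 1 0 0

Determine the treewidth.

A width-3 tree decomposition is:
Bags: B1 = {a, e, g, h}  B2 = {a, b, g, h}  B3 = {a, c, g, h}  B4 = {a, d, g, h}  B5 = {a, f, g, h}
Tree: B1–B2, B2–B3, B3–B4, B4–B5
Every bag has size at most 4, so the width is 4 − 1 = 3 and tw(G) ≤ 3. For the lower bound: the 4 vertex sets {e,g}, {b,h}, {a}, {c} are disjoint, each induces a connected subgraph, and every pair is joined by at least one edge of G. Contracting each set to a single vertex therefore yields K_{4} as a minor, and since treewidth is minor-monotone, tw(G) ≥ tw(K_{4}) = 3. Hence tw(G) = 3 exactly.

3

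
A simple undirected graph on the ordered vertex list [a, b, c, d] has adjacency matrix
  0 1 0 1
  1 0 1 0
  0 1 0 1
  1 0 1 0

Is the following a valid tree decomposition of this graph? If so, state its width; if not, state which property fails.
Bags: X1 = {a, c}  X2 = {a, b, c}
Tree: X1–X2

A tree decomposition must satisfy three properties: every vertex lies in some bag; for every edge, both endpoints lie together in some bag; and for every vertex, the bags containing it form a connected subtree. Here vertex d appears in no bag, so the decomposition is invalid.

No — vertex d appears in no bag.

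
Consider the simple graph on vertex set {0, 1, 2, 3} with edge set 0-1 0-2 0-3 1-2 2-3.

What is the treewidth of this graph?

2

A width-2 tree decomposition is:
Bags: B1 = {0, 1, 2}  B2 = {0, 2, 3}
Tree: B1–B2
Every bag has size at most 3, so the width is 3 − 1 = 2 and tw(G) ≤ 2. For the lower bound, the 3 vertices {0, 1, 2} are pairwise adjacent, and any tree decomposition puts a clique entirely inside one bag — forcing width ≥ 2. The upper and lower bounds meet at 2, so that is the treewidth.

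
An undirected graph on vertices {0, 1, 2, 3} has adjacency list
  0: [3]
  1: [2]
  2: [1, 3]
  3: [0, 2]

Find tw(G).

A width-1 tree decomposition is:
Bags: B1 = {0, 3}  B2 = {2, 3}  B3 = {1, 2}
Tree: B1–B2, B2–B3
Every bag has size at most 2, so the width is 2 − 1 = 1 and tw(G) ≤ 1. Any graph with an edge has treewidth ≥ 1, and G has the edge 0–3. Combining the bounds, tw(G) = 1.

1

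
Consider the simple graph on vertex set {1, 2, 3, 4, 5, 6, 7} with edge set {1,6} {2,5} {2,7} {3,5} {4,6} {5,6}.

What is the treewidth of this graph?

A width-1 tree decomposition is:
Bags: B1 = {5, 6}  B2 = {1, 6}  B3 = {4, 6}  B4 = {2, 5}  B5 = {3, 5}  B6 = {2, 7}
Tree: B1–B2, B2–B3, B1–B4, B1–B5, B4–B6
Every bag has size at most 2, so the width is 2 − 1 = 1 and tw(G) ≤ 1. Any graph with an edge has treewidth ≥ 1, and G has the edge 5–6. Hence tw(G) = 1 exactly.

1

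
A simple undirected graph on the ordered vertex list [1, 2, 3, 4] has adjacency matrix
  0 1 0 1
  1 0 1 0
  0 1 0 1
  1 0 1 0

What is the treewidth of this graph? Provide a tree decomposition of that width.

Treewidth 2.
One optimal decomposition is:
Bags: B1 = {2, 3, 4}  B2 = {1, 2, 4}
Tree: B1–B2

Each bag holds 3 vertices, so the decomposition has width 2, which upper-bounds the treewidth. Since 2–3–4–1–2 is a cycle in G, G is not acyclic. Forests are exactly the graphs of treewidth ≤ 1, so tw(G) ≥ 2. Hence tw(G) = 2 exactly.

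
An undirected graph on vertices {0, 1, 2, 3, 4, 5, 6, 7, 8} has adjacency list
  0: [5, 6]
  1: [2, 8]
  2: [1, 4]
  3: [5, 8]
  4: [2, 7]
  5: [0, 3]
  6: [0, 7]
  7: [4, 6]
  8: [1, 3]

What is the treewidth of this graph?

2

A width-2 tree decomposition is:
Bags: B1 = {3, 5, 8}  B2 = {0, 5, 8}  B3 = {0, 6, 8}  B4 = {6, 7, 8}  B5 = {4, 7, 8}  B6 = {2, 4, 8}  B7 = {1, 2, 8}
Tree: B1–B2, B2–B3, B3–B4, B4–B5, B5–B6, B6–B7
Every bag has size at most 3, so the width is 3 − 1 = 2 and tw(G) ≤ 2. For the lower bound, G contains the cycle 8–3–5–0–6–7–4–2–1–8, so G is not a forest; only forests have treewidth ≤ 1, hence tw(G) ≥ 2. Combining the bounds, tw(G) = 2.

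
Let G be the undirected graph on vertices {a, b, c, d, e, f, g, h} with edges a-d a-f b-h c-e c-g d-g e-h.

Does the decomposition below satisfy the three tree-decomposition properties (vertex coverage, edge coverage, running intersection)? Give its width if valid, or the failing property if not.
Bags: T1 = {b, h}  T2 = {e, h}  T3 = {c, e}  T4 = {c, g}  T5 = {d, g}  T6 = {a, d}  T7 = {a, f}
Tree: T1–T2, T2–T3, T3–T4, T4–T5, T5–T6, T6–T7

Vertex coverage: the bags together contain {a, b, c, d, e, f, g, h}, the full vertex set. Edge coverage: each edge of G has both endpoints in at least one bag. Running intersection: for every vertex, the bags containing it form a connected subtree. All three properties hold, so this is a valid tree decomposition of width max|bag| − 1 = 1, and hence tw(G) ≤ 1.

Yes; width 1.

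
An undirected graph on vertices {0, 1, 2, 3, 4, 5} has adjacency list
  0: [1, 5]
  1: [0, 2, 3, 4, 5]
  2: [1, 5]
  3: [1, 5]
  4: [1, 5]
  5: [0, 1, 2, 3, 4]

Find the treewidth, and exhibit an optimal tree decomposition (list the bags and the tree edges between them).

The largest bag has 3 vertices, giving width 2; this decomposition certifies tw(G) ≤ 2. Conversely, {0, 1, 5} is a clique of size 3, and the vertices of any clique must share a bag in every tree decomposition; so some bag has ≥ 3 vertices and tw(G) ≥ 2. Therefore the treewidth is 2.

Treewidth 2.
One optimal decomposition is:
Bags: B1 = {1, 2, 5}  B2 = {0, 1, 5}  B3 = {1, 3, 5}  B4 = {1, 4, 5}
Tree: B1–B2, B1–B3, B1–B4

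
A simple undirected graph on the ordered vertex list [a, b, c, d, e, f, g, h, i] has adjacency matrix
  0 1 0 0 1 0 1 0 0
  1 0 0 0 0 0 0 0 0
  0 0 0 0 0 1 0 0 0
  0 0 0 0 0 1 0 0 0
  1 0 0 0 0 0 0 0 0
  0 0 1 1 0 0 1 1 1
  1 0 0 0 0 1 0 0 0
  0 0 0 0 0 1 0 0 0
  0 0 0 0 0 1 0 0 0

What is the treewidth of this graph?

1

A width-1 tree decomposition is:
Bags: B1 = {f, g}  B2 = {f, i}  B3 = {d, f}  B4 = {c, f}  B5 = {a, g}  B6 = {f, h}  B7 = {a, e}  B8 = {a, b}
Tree: B1–B2, B1–B3, B2–B4, B1–B5, B3–B6, B5–B7, B7–B8
Every bag has size at most 2, so the width is 2 − 1 = 1 and tw(G) ≤ 1. Any graph with an edge has treewidth ≥ 1, and G has the edge f–g. The upper and lower bounds meet at 1, so that is the treewidth.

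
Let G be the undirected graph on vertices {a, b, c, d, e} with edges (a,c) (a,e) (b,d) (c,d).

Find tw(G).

1

A width-1 tree decomposition is:
Bags: B1 = {a, e}  B2 = {a, c}  B3 = {c, d}  B4 = {b, d}
Tree: B1–B2, B2–B3, B3–B4
Each bag holds 2 vertices, so the decomposition has width 1, which upper-bounds the treewidth. Since G has at least one edge (e.g. e–a), it is not an edgeless graph, so tw(G) ≥ 1. Combining the bounds, tw(G) = 1.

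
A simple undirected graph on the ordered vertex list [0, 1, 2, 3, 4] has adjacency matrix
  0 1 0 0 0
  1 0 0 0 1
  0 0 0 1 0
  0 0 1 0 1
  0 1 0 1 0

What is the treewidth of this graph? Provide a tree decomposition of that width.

Every bag has size at most 2, so the width is 2 − 1 = 1 and tw(G) ≤ 1. Since G has at least one edge (e.g. 0–1), it is not an edgeless graph, so tw(G) ≥ 1. Hence tw(G) = 1 exactly.

Treewidth 1.
One such decomposition:
Bags: B1 = {0, 1}  B2 = {1, 4}  B3 = {3, 4}  B4 = {2, 3}
Tree: B1–B2, B2–B3, B3–B4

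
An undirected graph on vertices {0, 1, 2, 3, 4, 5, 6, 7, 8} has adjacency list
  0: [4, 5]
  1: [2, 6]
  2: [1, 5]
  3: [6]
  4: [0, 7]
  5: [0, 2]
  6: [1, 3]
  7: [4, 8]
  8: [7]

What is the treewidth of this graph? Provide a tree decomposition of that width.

Every bag has size at most 2, so the width is 2 − 1 = 1 and tw(G) ≤ 1. Any graph with an edge has treewidth ≥ 1, and G has the edge 3–6. Hence tw(G) = 1 exactly.

Treewidth 1.
One optimal decomposition is:
Bags: B1 = {3, 6}  B2 = {1, 6}  B3 = {1, 2}  B4 = {2, 5}  B5 = {0, 5}  B6 = {0, 4}  B7 = {4, 7}  B8 = {7, 8}
Tree: B1–B2, B2–B3, B3–B4, B4–B5, B5–B6, B6–B7, B7–B8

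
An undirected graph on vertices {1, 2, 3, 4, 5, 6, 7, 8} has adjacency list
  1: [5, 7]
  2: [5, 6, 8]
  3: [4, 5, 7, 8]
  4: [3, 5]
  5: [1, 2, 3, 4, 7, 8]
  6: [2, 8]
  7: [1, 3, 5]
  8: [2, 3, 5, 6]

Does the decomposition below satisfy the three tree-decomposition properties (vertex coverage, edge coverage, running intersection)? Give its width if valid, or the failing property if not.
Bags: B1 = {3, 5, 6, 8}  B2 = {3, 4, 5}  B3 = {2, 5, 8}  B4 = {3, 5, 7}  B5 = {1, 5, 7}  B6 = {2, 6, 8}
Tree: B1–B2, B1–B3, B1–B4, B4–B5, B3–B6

No — bags containing vertex 6 are not connected in the tree.

A tree decomposition must satisfy three properties: every vertex lies in some bag; for every edge, both endpoints lie together in some bag; and for every vertex, the bags containing it form a connected subtree. Here bags containing vertex 6 are not connected in the tree, so the decomposition is invalid.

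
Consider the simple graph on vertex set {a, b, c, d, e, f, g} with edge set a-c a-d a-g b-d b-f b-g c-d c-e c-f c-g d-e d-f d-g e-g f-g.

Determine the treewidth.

A width-3 tree decomposition is:
Bags: B1 = {c, d, f, g}  B2 = {a, c, d, g}  B3 = {c, d, e, g}  B4 = {b, d, f, g}
Tree: B1–B2, B2–B3, B1–B4
Each bag holds 4 vertices, so the decomposition has width 3, which upper-bounds the treewidth. Conversely, {c, d, e, g} is a clique of size 4, and the vertices of any clique must share a bag in every tree decomposition; so some bag has ≥ 4 vertices and tw(G) ≥ 3. The upper and lower bounds meet at 3, so that is the treewidth.

3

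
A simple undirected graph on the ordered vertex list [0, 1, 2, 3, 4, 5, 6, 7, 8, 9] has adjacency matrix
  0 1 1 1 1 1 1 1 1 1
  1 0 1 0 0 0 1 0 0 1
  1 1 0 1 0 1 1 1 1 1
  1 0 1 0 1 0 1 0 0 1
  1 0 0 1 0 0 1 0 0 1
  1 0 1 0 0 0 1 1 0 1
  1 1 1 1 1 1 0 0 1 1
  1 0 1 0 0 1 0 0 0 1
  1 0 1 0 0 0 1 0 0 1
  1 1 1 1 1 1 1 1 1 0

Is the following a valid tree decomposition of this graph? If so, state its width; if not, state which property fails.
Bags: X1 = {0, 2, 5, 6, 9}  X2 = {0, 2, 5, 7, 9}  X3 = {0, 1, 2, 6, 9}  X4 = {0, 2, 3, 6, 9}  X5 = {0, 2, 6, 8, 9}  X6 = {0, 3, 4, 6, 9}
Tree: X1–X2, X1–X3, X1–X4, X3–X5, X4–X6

Yes; width 4.

Every vertex of G appears in some bag (union = {0, 1, 2, 3, 4, 5, 6, 7, 8, 9}); every edge is covered by a bag; and for each vertex v the set of bags containing v is connected in the bag tree. The decomposition is therefore valid. The largest bag has 5 vertices, so the width is 4.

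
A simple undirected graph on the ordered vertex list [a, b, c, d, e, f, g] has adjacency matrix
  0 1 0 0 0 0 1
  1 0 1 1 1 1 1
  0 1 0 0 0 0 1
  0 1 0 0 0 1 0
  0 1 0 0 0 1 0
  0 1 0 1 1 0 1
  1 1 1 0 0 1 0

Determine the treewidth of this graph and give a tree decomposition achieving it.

Treewidth 2.
One optimal decomposition is:
Bags: B1 = {b, e, f}  B2 = {b, f, g}  B3 = {b, d, f}  B4 = {a, b, g}  B5 = {b, c, g}
Tree: B1–B2, B1–B3, B2–B4, B4–B5

Each bag holds 3 vertices, so the decomposition has width 2, which upper-bounds the treewidth. On the other hand G contains the 3-clique {a, b, g}. A clique must lie in a single bag of any decomposition, so no decomposition can have width below 2. Therefore the treewidth is 2.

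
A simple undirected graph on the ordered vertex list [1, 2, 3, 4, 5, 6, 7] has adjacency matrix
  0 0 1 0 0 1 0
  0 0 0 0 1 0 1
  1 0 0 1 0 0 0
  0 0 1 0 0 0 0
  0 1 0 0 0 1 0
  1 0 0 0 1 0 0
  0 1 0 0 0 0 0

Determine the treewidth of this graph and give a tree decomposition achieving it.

The largest bag has 2 vertices, giving width 1; this decomposition certifies tw(G) ≤ 1. Any graph with an edge has treewidth ≥ 1, and G has the edge 4–3. Combining the bounds, tw(G) = 1.

Treewidth 1.
One such decomposition:
Bags: B1 = {3, 4}  B2 = {1, 3}  B3 = {1, 6}  B4 = {5, 6}  B5 = {2, 5}  B6 = {2, 7}
Tree: B1–B2, B2–B3, B3–B4, B4–B5, B5–B6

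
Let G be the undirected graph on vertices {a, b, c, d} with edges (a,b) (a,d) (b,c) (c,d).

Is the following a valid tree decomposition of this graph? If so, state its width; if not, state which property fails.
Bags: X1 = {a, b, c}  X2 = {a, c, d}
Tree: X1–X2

Checking the three conditions: (i) the bags cover all of {a, b, c, d}; (ii) for each edge, some bag contains both endpoints; (iii) the bags containing any fixed vertex form a subtree. All hold, so the decomposition is valid with width 3 − 1 = 2.

Yes; width 2.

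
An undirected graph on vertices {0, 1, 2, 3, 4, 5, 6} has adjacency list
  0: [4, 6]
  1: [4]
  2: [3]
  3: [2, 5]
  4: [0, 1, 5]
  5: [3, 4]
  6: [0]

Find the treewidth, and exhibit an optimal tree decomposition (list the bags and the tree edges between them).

Treewidth 1.
One such decomposition:
Bags: B1 = {1, 4}  B2 = {4, 5}  B3 = {3, 5}  B4 = {2, 3}  B5 = {0, 4}  B6 = {0, 6}
Tree: B1–B2, B2–B3, B3–B4, B1–B5, B5–B6

Each bag holds 2 vertices, so the decomposition has width 1, which upper-bounds the treewidth. Any graph with an edge has treewidth ≥ 1, and G has the edge 4–1. Hence tw(G) = 1 exactly.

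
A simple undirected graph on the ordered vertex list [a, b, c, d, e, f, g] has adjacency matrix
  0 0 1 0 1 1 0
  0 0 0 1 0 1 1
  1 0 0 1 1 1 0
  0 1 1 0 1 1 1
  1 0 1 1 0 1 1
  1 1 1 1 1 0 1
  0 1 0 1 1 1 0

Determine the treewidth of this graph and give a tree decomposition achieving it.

The largest bag has 4 vertices, giving width 3; this decomposition certifies tw(G) ≤ 3. Conversely, {d, e, f, g} is a clique of size 4, and the vertices of any clique must share a bag in every tree decomposition; so some bag has ≥ 4 vertices and tw(G) ≥ 3. Therefore the treewidth is 3.

Treewidth 3.
Bags: B1 = {c, d, e, f}  B2 = {d, e, f, g}  B3 = {a, c, e, f}  B4 = {b, d, f, g}
Tree: B1–B2, B1–B3, B2–B4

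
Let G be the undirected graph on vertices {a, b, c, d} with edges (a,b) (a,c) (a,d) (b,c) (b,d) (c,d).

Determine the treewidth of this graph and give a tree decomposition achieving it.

With just one bag of size 4, the width is 4 − 1 = 3, so tw(G) ≤ 3. On the other hand G contains the 4-clique {a, b, c, d}. A clique must lie in a single bag of any decomposition, so no decomposition can have width below 3. Therefore the treewidth is 3.

Treewidth 3.
One such decomposition:
Bags: B1 = {a, b, c, d}
Tree: (single bag)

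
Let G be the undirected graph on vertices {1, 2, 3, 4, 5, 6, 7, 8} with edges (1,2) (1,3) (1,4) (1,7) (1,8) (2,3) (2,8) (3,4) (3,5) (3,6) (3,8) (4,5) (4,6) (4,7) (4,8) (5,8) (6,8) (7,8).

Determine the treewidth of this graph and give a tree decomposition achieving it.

Treewidth 3.
One such decomposition:
Bags: B1 = {1, 3, 4, 8}  B2 = {3, 4, 6, 8}  B3 = {1, 2, 3, 8}  B4 = {3, 4, 5, 8}  B5 = {1, 4, 7, 8}
Tree: B1–B2, B1–B3, B2–B4, B1–B5

Every bag has size at most 4, so the width is 4 − 1 = 3 and tw(G) ≤ 3. On the other hand G contains the 4-clique {1, 2, 3, 8}. A clique must lie in a single bag of any decomposition, so no decomposition can have width below 3. Hence tw(G) = 3 exactly.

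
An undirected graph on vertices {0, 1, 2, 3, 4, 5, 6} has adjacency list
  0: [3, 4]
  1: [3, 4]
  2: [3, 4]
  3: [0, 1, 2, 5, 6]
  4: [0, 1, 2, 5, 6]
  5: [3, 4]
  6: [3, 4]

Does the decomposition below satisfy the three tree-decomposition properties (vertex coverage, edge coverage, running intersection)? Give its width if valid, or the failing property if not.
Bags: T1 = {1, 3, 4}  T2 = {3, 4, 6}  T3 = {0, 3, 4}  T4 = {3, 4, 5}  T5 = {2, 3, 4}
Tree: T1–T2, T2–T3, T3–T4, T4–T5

Checking the three conditions: (i) the bags cover all of {0, 1, 2, 3, 4, 5, 6}; (ii) for each edge, some bag contains both endpoints; (iii) the bags containing any fixed vertex form a subtree. All hold, so the decomposition is valid with width 3 − 1 = 2.

Yes; width 2.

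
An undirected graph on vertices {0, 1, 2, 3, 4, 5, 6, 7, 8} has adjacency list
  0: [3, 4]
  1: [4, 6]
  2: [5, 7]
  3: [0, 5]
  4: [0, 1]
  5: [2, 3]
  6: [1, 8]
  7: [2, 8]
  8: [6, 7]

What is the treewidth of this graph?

2

A width-2 tree decomposition is:
Bags: B1 = {1, 4, 6}  B2 = {4, 6, 8}  B3 = {4, 7, 8}  B4 = {2, 4, 7}  B5 = {2, 4, 5}  B6 = {3, 4, 5}  B7 = {0, 3, 4}
Tree: B1–B2, B2–B3, B3–B4, B4–B5, B5–B6, B6–B7
Each bag holds 3 vertices, so the decomposition has width 2, which upper-bounds the treewidth. The edges 4–1–6–8–7–2–5–3–0–4 form a cycle, so G is not a tree and its treewidth is at least 2. Hence tw(G) = 2 exactly.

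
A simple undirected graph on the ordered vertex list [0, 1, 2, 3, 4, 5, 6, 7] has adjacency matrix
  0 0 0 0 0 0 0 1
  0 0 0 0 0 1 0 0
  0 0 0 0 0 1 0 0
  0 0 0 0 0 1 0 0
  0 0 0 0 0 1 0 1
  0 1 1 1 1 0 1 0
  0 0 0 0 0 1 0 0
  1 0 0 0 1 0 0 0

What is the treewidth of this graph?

1

A width-1 tree decomposition is:
Bags: B1 = {3, 5}  B2 = {1, 5}  B3 = {4, 5}  B4 = {2, 5}  B5 = {4, 7}  B6 = {0, 7}  B7 = {5, 6}
Tree: B1–B2, B1–B3, B3–B4, B3–B5, B5–B6, B1–B7
The largest bag has 2 vertices, giving width 1; this decomposition certifies tw(G) ≤ 1. Any graph with an edge has treewidth ≥ 1, and G has the edge 3–5. Therefore the treewidth is 1.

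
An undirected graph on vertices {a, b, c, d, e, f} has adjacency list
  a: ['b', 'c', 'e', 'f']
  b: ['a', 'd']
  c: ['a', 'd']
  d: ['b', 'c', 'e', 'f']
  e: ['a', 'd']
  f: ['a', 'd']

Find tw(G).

2

A width-2 tree decomposition is:
Bags: B1 = {a, c, d}  B2 = {a, b, d}  B3 = {a, d, e}  B4 = {a, d, f}
Tree: B1–B2, B2–B3, B3–B4
Every bag has size at most 3, so the width is 3 − 1 = 2 and tw(G) ≤ 2. Since d–c–a–b–d is a cycle in G, G is not acyclic. Forests are exactly the graphs of treewidth ≤ 1, so tw(G) ≥ 2. Combining the bounds, tw(G) = 2.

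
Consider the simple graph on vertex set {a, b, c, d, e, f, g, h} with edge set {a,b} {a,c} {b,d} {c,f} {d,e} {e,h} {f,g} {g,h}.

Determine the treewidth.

2

A width-2 tree decomposition is:
Bags: B1 = {a, c, f}  B2 = {a, f, g}  B3 = {a, g, h}  B4 = {a, e, h}  B5 = {a, d, e}  B6 = {a, b, d}
Tree: B1–B2, B2–B3, B3–B4, B4–B5, B5–B6
Every bag has size at most 3, so the width is 3 − 1 = 2 and tw(G) ≤ 2. For the lower bound, G contains the cycle a–c–f–g–h–e–d–b–a, so G is not a forest; only forests have treewidth ≤ 1, hence tw(G) ≥ 2. Therefore the treewidth is 2.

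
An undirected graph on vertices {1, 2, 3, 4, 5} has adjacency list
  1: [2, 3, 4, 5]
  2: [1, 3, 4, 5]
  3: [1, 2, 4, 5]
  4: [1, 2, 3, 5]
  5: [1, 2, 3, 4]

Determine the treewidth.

A width-4 tree decomposition is:
Bags: B1 = {1, 2, 3, 4, 5}
Tree: (single bag)
With just one bag of size 5, the width is 5 − 1 = 4, so tw(G) ≤ 4. On the other hand G contains the 5-clique {1, 2, 3, 4, 5}. A clique must lie in a single bag of any decomposition, so no decomposition can have width below 4. The upper and lower bounds meet at 4, so that is the treewidth.

4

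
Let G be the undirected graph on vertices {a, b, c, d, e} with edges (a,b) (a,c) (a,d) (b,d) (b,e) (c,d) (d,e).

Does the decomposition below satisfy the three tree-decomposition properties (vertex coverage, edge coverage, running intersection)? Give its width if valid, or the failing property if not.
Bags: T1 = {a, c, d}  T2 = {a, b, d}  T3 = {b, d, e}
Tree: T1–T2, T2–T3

Yes; width 2.

Vertex coverage: the bags together contain {a, b, c, d, e}, the full vertex set. Edge coverage: each edge of G has both endpoints in at least one bag. Running intersection: for every vertex, the bags containing it form a connected subtree. All three properties hold, so this is a valid tree decomposition of width max|bag| − 1 = 2, and hence tw(G) ≤ 2.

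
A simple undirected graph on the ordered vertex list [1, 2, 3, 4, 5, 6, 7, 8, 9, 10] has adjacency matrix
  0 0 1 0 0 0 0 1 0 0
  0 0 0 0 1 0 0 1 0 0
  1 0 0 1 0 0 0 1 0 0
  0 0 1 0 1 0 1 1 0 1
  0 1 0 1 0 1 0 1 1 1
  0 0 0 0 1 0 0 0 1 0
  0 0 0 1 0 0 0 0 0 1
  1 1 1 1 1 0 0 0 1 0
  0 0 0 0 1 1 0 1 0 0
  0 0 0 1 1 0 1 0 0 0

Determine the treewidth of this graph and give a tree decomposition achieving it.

Every bag has size at most 3, so the width is 3 − 1 = 2 and tw(G) ≤ 2. For the lower bound, the 3 vertices {1, 3, 8} are pairwise adjacent, and any tree decomposition puts a clique entirely inside one bag — forcing width ≥ 2. Therefore the treewidth is 2.

Treewidth 2.
One such decomposition:
Bags: B1 = {4, 5, 8}  B2 = {5, 8, 9}  B3 = {3, 4, 8}  B4 = {5, 6, 9}  B5 = {4, 5, 10}  B6 = {1, 3, 8}  B7 = {4, 7, 10}  B8 = {2, 5, 8}
Tree: B1–B2, B1–B3, B2–B4, B1–B5, B3–B6, B5–B7, B2–B8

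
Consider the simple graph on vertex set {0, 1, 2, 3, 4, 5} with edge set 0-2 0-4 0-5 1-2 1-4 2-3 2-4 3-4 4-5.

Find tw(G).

2

A width-2 tree decomposition is:
Bags: B1 = {2, 3, 4}  B2 = {0, 2, 4}  B3 = {0, 4, 5}  B4 = {1, 2, 4}
Tree: B1–B2, B2–B3, B2–B4
Every bag has size at most 3, so the width is 3 − 1 = 2 and tw(G) ≤ 2. On the other hand G contains the 3-clique {0, 2, 4}. A clique must lie in a single bag of any decomposition, so no decomposition can have width below 2. Combining the bounds, tw(G) = 2.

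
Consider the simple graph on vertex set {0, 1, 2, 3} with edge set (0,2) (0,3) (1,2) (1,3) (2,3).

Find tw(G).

A width-2 tree decomposition is:
Bags: B1 = {0, 2, 3}  B2 = {1, 2, 3}
Tree: B1–B2
Every bag has size at most 3, so the width is 3 − 1 = 2 and tw(G) ≤ 2. Conversely, {0, 2, 3} is a clique of size 3, and the vertices of any clique must share a bag in every tree decomposition; so some bag has ≥ 3 vertices and tw(G) ≥ 2. Hence tw(G) = 2 exactly.

2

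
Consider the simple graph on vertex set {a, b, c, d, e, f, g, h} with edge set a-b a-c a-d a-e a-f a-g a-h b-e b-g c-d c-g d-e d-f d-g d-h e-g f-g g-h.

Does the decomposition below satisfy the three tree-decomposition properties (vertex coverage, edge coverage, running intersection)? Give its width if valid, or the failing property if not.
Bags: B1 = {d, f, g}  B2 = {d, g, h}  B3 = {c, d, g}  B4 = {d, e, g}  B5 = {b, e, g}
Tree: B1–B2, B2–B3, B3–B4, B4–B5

A tree decomposition must satisfy three properties: every vertex lies in some bag; for every edge, both endpoints lie together in some bag; and for every vertex, the bags containing it form a connected subtree. Here vertex a appears in no bag, so the decomposition is invalid.

No — vertex a appears in no bag.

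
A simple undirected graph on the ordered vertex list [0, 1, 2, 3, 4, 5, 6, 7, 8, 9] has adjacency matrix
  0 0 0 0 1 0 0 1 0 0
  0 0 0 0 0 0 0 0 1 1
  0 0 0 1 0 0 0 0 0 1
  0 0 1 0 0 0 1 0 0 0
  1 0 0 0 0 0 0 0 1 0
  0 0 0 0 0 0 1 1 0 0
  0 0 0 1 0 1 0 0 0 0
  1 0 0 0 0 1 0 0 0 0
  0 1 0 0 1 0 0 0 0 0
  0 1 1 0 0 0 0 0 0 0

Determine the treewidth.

A width-2 tree decomposition is:
Bags: B1 = {2, 3, 6}  B2 = {2, 6, 9}  B3 = {1, 6, 9}  B4 = {1, 6, 8}  B5 = {4, 6, 8}  B6 = {0, 4, 6}  B7 = {0, 6, 7}  B8 = {5, 6, 7}
Tree: B1–B2, B2–B3, B3–B4, B4–B5, B5–B6, B6–B7, B7–B8
Each bag holds 3 vertices, so the decomposition has width 2, which upper-bounds the treewidth. For the lower bound, G contains the cycle 6–3–2–9–1–8–4–0–7–5–6, so G is not a forest; only forests have treewidth ≤ 1, hence tw(G) ≥ 2. Combining the bounds, tw(G) = 2.

2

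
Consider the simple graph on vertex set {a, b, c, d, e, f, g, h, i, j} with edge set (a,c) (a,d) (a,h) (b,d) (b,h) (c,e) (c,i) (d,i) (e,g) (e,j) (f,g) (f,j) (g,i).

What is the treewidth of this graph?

2

A width-2 tree decomposition is:
Bags: B1 = {b, d, h}  B2 = {a, d, h}  B3 = {a, d, i}  B4 = {a, c, i}  B5 = {c, g, i}  B6 = {c, e, g}  B7 = {e, f, g}  B8 = {e, f, j}
Tree: B1–B2, B2–B3, B3–B4, B4–B5, B5–B6, B6–B7, B7–B8
Each bag holds 3 vertices, so the decomposition has width 2, which upper-bounds the treewidth. For the lower bound, G contains the cycle b–h–a–d–b, so G is not a forest; only forests have treewidth ≤ 1, hence tw(G) ≥ 2. Therefore the treewidth is 2.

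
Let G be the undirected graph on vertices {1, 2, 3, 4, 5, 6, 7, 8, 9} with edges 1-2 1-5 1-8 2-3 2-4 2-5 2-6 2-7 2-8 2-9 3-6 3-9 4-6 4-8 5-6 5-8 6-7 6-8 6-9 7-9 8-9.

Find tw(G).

3

A width-3 tree decomposition is:
Bags: B1 = {2, 5, 6, 8}  B2 = {2, 6, 8, 9}  B3 = {2, 6, 7, 9}  B4 = {2, 3, 6, 9}  B5 = {1, 2, 5, 8}  B6 = {2, 4, 6, 8}
Tree: B1–B2, B2–B3, B3–B4, B1–B5, B1–B6
Every bag has size at most 4, so the width is 4 − 1 = 3 and tw(G) ≤ 3. For the lower bound, the 4 vertices {1, 2, 5, 8} are pairwise adjacent, and any tree decomposition puts a clique entirely inside one bag — forcing width ≥ 3. Hence tw(G) = 3 exactly.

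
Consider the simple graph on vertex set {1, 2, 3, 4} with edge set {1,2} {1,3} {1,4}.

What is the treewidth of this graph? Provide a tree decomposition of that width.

Treewidth 1.
Bags: B1 = {1, 2}  B2 = {1, 3}  B3 = {1, 4}
Tree: B1–B2, B1–B3

Every bag has size at most 2, so the width is 2 − 1 = 1 and tw(G) ≤ 1. Any graph with an edge has treewidth ≥ 1, and G has the edge 2–1. The upper and lower bounds meet at 1, so that is the treewidth.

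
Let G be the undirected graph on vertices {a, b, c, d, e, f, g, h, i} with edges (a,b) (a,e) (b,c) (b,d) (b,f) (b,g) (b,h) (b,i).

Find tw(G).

A width-1 tree decomposition is:
Bags: B1 = {b, h}  B2 = {b, i}  B3 = {a, b}  B4 = {b, c}  B5 = {b, f}  B6 = {b, d}  B7 = {b, g}  B8 = {a, e}
Tree: B1–B2, B1–B3, B2–B4, B3–B5, B5–B6, B6–B7, B3–B8
Every bag has size at most 2, so the width is 2 − 1 = 1 and tw(G) ≤ 1. Any graph with an edge has treewidth ≥ 1, and G has the edge b–h. The upper and lower bounds meet at 1, so that is the treewidth.

1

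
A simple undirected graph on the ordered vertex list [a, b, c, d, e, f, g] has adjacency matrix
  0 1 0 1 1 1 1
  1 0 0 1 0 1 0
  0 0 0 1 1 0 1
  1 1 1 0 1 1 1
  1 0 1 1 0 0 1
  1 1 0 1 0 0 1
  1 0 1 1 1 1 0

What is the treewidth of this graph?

A width-3 tree decomposition is:
Bags: B1 = {c, d, e, g}  B2 = {a, d, e, g}  B3 = {a, d, f, g}  B4 = {a, b, d, f}
Tree: B1–B2, B2–B3, B3–B4
Each bag holds 4 vertices, so the decomposition has width 3, which upper-bounds the treewidth. For the lower bound, the 4 vertices {c, d, e, g} are pairwise adjacent, and any tree decomposition puts a clique entirely inside one bag — forcing width ≥ 3. The upper and lower bounds meet at 3, so that is the treewidth.

3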